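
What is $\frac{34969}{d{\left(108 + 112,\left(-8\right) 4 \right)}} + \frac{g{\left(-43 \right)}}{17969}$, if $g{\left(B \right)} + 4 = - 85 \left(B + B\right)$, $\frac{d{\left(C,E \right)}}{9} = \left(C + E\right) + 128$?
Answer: $\frac{649136225}{51103836} \approx 12.702$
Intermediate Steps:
$d{\left(C,E \right)} = 1152 + 9 C + 9 E$ ($d{\left(C,E \right)} = 9 \left(\left(C + E\right) + 128\right) = 9 \left(128 + C + E\right) = 1152 + 9 C + 9 E$)
$g{\left(B \right)} = -4 - 170 B$ ($g{\left(B \right)} = -4 - 85 \left(B + B\right) = -4 - 85 \cdot 2 B = -4 - 170 B$)
$\frac{34969}{d{\left(108 + 112,\left(-8\right) 4 \right)}} + \frac{g{\left(-43 \right)}}{17969} = \frac{34969}{1152 + 9 \left(108 + 112\right) + 9 \left(\left(-8\right) 4\right)} + \frac{-4 - -7310}{17969} = \frac{34969}{1152 + 9 \cdot 220 + 9 \left(-32\right)} + \left(-4 + 7310\right) \frac{1}{17969} = \frac{34969}{1152 + 1980 - 288} + 7306 \cdot \frac{1}{17969} = \frac{34969}{2844} + \frac{7306}{17969} = \frac{649136225}{51103836}$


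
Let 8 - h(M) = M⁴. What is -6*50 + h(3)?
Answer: -373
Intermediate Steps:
h(M) = 8 - M⁴
-6*50 + h(3) = -6*50 + (8 - 1*3⁴) = -300 + (8 - 1*81) = -300 + (8 - 81) = -300 - 73 = -373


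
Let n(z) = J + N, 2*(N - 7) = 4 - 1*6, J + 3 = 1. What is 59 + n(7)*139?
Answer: 615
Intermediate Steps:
J = -2 (J = -3 + 1 = -2)
N = 6 (N = 7 + (4 - 1*6)/2 = 7 + (4 - 6)/2 = 7 + (½)*(-2) = 7 - 1 = 6)
n(z) = 4 (n(z) = -2 + 6 = 4)
59 + n(7)*139 = 59 + 4*139 = 59 + 556 = 615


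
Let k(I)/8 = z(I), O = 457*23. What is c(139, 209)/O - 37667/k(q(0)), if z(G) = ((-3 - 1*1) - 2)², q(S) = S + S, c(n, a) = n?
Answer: -395877805/3027168 ≈ -130.77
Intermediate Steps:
q(S) = 2*S
z(G) = 36 (z(G) = ((-3 - 1) - 2)² = (-4 - 2)² = (-6)² = 36)
O = 10511
k(I) = 288 (k(I) = 8*36 = 288)
c(139, 209)/O - 37667/k(q(0)) = 139/10511 - 37667/288 = -395877805/3027168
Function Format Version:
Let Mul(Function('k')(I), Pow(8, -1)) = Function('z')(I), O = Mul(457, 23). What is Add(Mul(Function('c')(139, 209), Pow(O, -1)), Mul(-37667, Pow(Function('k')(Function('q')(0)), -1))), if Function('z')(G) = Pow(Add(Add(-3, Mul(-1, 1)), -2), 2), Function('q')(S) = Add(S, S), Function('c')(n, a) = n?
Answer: Rational(-395877805, 3027168) ≈ -130.77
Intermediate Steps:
Function('q')(S) = Mul(2, S)
Function('z')(G) = 36 (Function('z')(G) = Pow(Add(Add(-3, -1), -2), 2) = Pow(Add(-4, -2), 2) = Pow(-6, 2) = 36)
O = 10511
Function('k')(I) = 288 (Function('k')(I) = Mul(8, 36) = 288)
Add(Mul(Function('c')(139, 209), Pow(O, -1)), Mul(-37667, Pow(Function('k')(Function('q')(0)), -1))) = Add(Mul(139, Pow(10511, -1)), Mul(-37667, Pow(288, -1))) = Add(Mul(139, Rational(1, 10511)), Mul(-37667, Rational(1, 288))) = Add(Rational(139, 10511), Rational(-37667, 288)) = Rational(-395877805, 3027168)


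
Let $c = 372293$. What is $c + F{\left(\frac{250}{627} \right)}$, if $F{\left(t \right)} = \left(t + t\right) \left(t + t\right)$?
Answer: $\frac{146359424797}{393129} \approx 3.7229 \cdot 10^{5}$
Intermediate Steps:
$F{\left(t \right)} = 4 t^{2}$ ($F{\left(t \right)} = 2 t 2 t = 4 t^{2}$)
$c + F{\left(\frac{250}{627} \right)} = 372293 + 4 \left(\frac{250}{627}\right)^{2} = 372293 + 4 \cdot \frac{62500}{393129} = 372293 + \frac{250000}{393129} = \frac{146359424797}{393129}$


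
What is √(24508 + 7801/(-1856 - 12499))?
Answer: √667215505/165 ≈ 156.55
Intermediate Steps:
√(24508 + 7801/(-1856 - 12499)) = √(24508 + 7801/(-14355)) = √(24508 + 7801*(-1/14355)) = √(24508 - 269/495) = √(12131191/495) = √667215505/165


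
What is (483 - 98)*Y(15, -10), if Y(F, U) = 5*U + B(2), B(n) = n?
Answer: -18480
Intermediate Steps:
Y(F, U) = 2 + 5*U (Y(F, U) = 5*U + 2 = 2 + 5*U)
(483 - 98)*Y(15, -10) = (483 - 98)*(2 + 5*(-10)) = 385*(2 - 50) = 385*(-48) = -18480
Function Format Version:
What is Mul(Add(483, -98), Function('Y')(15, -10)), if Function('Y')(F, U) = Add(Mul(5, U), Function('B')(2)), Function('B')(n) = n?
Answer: -18480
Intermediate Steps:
Function('Y')(F, U) = Add(2, Mul(5, U)) (Function('Y')(F, U) = Add(Mul(5, U), 2) = Add(2, Mul(5, U)))
Mul(Add(483, -98), Function('Y')(15, -10)) = Mul(Add(483, -98), Add(2, Mul(5, -10))) = Mul(385, Add(2, -50)) = Mul(385, -48) = -18480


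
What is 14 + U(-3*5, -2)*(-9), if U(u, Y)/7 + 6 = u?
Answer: 1337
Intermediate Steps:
U(u, Y) = -42 + 7*u
14 + U(-3*5, -2)*(-9) = 14 + (-42 + 7*(-3*5))*(-9) = 14 + (-42 + 7*(-15))*(-9) = 14 + (-42 - 105)*(-9) = 14 - 147*(-9) = 14 + 1323 = 1337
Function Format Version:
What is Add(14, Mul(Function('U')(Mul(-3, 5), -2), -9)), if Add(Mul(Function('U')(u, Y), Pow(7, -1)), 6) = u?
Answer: 1337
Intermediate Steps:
Function('U')(u, Y) = Add(-42, Mul(7, u))
Add(14, Mul(Function('U')(Mul(-3, 5), -2), -9)) = Add(14, Mul(Add(-42, Mul(7, Mul(-3, 5))), -9)) = Add(14, Mul(Add(-42, Mul(7, -15)), -9)) = Add(14, Mul(Add(-42, -105), -9)) = Add(14, Mul(-147, -9)) = Add(14, 1323) = 1337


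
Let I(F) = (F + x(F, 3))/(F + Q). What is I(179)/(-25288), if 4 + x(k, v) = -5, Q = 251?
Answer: -17/1087384 ≈ -1.5634e-5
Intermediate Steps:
x(k, v) = -9 (x(k, v) = -4 - 5 = -9)
I(F) = (-9 + F)/(251 + F) (I(F) = (F - 9)/(F + 251) = (-9 + F)/(251 + F))
I(179)/(-25288) = ((-9 + 179)/(251 + 179))/(-25288) = (170/430)*(-1/25288) = ((1/430)*170)*(-1/25288) = (17/43)*(-1/25288) = -17/1087384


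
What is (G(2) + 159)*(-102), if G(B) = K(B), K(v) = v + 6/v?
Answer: -16728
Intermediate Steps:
G(B) = B + 6/B
(G(2) + 159)*(-102) = ((2 + 6/2) + 159)*(-102) = ((2 + 6*(1/2)) + 159)*(-102) = ((2 + 3) + 159)*(-102) = (5 + 159)*(-102) = 164*(-102) = -16728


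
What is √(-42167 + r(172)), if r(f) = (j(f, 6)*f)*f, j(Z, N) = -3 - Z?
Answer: I*√5219367 ≈ 2284.6*I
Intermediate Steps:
r(f) = f²*(-3 - f) (r(f) = ((-3 - f)*f)*f = (f*(-3 - f))*f = f²*(-3 - f))
√(-42167 + r(172)) = √(-42167 + 172²*(-3 - 1*172)) = √(-42167 + 29584*(-3 - 172)) = √(-42167 + 29584*(-175)) = √(-42167 - 5177200) = √(-5219367) = I*√5219367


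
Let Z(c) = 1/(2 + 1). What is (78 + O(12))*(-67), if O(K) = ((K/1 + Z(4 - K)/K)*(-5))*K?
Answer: 129377/3 ≈ 43126.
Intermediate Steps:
Z(c) = ⅓ (Z(c) = 1/3 = ⅓)
O(K) = K*(-5*K - 5/(3*K)) (O(K) = ((K/1 + 1/(3*K))*(-5))*K = ((K*1 + 1/(3*K))*(-5))*K = ((K + 1/(3*K))*(-5))*K = (-5*K - 5/(3*K))*K = K*(-5*K - 5/(3*K)))
(78 + O(12))*(-67) = (78 + (-5/3 - 5*12²))*(-67) = (78 + (-5/3 - 5*144))*(-67) = (78 + (-5/3 - 720))*(-67) = (78 - 2165/3)*(-67) = -1931/3*(-67) = 129377/3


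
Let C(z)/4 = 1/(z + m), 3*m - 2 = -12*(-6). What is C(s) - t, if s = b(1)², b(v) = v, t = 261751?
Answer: -20154815/77 ≈ -2.6175e+5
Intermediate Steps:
m = 74/3 (m = ⅔ + (-12*(-6))/3 = ⅔ + (⅓)*72 = ⅔ + 24 = 74/3 ≈ 24.667)
s = 1 (s = 1² = 1)
C(z) = 4/(74/3 + z) (C(z) = 4/(z + 74/3) = 4/(74/3 + z))
C(s) - t = 12/(74 + 3*1) - 1*261751 = 12/(74 + 3) - 261751 = 12/77 - 261751 = -20154815/77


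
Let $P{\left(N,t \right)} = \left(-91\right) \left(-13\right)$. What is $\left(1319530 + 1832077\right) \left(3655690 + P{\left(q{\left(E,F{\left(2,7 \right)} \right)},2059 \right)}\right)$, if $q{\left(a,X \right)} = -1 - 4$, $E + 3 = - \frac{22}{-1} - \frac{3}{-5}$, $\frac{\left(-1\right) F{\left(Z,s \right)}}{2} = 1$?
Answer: $11525026544911$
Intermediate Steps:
$F{\left(Z,s \right)} = -2$ ($F{\left(Z,s \right)} = \left(-2\right) 1 = -2$)
$E = \frac{98}{5}$ ($E = -3 - \left(-22 - \frac{3}{5}\right) = -3 - - \frac{113}{5} = -3 + \left(22 + \frac{3}{5}\right) = -3 + \frac{113}{5} = \frac{98}{5} \approx 19.6$)
$q{\left(a,X \right)} = -5$ ($q{\left(a,X \right)} = -1 - 4 = -5$)
$P{\left(N,t \right)} = 1183$
$\left(1319530 + 1832077\right) \left(3655690 + P{\left(q{\left(E,F{\left(2,7 \right)} \right)},2059 \right)}\right) = \left(1319530 + 1832077\right) \left(3655690 + 1183\right) = 3151607 \cdot 3656873 = 11525026544911$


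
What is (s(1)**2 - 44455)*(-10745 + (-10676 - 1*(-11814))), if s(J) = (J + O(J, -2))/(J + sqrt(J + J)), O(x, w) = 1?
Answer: 426963901 + 76856*sqrt(2) ≈ 4.2707e+8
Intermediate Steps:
s(J) = (1 + J)/(J + sqrt(2)*sqrt(J)) (s(J) = (J + 1)/(J + sqrt(J + J)) = (1 + J)/(J + sqrt(2*J)) = (1 + J)/(J + sqrt(2)*sqrt(J)))
(s(1)**2 - 44455)*(-10745 + (-10676 - 1*(-11814))) = (((1 + 1)/(1 + sqrt(2)*sqrt(1)))**2 - 44455)*(-10745 + (-10676 - 1*(-11814))) = ((2/(1 + sqrt(2)*1))**2 - 44455)*(-10745 + (-10676 + 11814)) = ((2/(1 + sqrt(2)))**2 - 44455)*(-10745 + 1138) = ((2/(1 + sqrt(2)))**2 - 44455)*(-9607) = (4/(1 + sqrt(2))**2 - 44455)*(-9607) = (-44455 + 4/(1 + sqrt(2))**2)*(-9607) = 427079185 - 38428/(1 + sqrt(2))**2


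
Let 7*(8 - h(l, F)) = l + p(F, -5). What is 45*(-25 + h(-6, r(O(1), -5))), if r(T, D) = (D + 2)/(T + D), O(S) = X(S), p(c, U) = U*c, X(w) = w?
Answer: -19665/28 ≈ -702.32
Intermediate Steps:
O(S) = S
r(T, D) = (2 + D)/(D + T)
h(l, F) = 8 - l/7 + 5*F/7 (h(l, F) = 8 - (l - 5*F)/7 = 8 + (-l/7 + 5*F/7) = 8 - l/7 + 5*F/7)
45*(-25 + h(-6, r(O(1), -5))) = 45*(-25 + (8 - ⅐*(-6) + 5*((2 - 5)/(-5 + 1))/7)) = 45*(-25 + (8 + 6/7 + 5*(-3/(-4))/7)) = 45*(-25 + (8 + 6/7 + 5*(-¼*(-3))/7)) = 45*(-25 + (8 + 6/7 + (5/7)*(¾))) = 45*(-25 + (8 + 6/7 + 15/28)) = 45*(-25 + 263/28) = 45*(-437/28) = -19665/28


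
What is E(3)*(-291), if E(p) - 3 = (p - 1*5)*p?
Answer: 873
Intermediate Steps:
E(p) = 3 + p*(-5 + p) (E(p) = 3 + (p - 1*5)*p = 3 + (p - 5)*p = 3 + (-5 + p)*p = 3 + p*(-5 + p))
E(3)*(-291) = (3 + 3**2 - 5*3)*(-291) = (3 + 9 - 15)*(-291) = -3*(-291) = 873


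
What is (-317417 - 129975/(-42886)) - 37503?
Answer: -15220969145/42886 ≈ -3.5492e+5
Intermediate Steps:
(-317417 - 129975/(-42886)) - 37503 = (-317417 - 129975*(-1/42886)) - 37503 = (-317417 + 129975/42886) - 37503 = -13612615487/42886 - 37503 = -15220969145/42886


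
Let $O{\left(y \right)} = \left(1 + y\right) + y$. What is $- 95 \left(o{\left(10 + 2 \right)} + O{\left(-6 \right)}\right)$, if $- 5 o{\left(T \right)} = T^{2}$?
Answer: $3781$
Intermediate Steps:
$o{\left(T \right)} = - \frac{T^{2}}{5}$
$O{\left(y \right)} = 1 + 2 y$
$- 95 \left(o{\left(10 + 2 \right)} + O{\left(-6 \right)}\right) = - 95 \left(- \frac{\left(10 + 2\right)^{2}}{5} + \left(1 + 2 \left(-6\right)\right)\right) = - 95 \left(- \frac{12^{2}}{5} + \left(1 - 12\right)\right) = - 95 \left(\left(- \frac{1}{5}\right) 144 - 11\right) = - 95 \left(- \frac{144}{5} - 11\right) = \left(-95\right) \left(- \frac{199}{5}\right) = 3781$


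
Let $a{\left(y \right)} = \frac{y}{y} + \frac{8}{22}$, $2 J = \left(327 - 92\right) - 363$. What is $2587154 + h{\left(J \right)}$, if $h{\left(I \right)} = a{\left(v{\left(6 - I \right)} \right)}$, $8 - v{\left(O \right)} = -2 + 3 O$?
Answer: $\frac{28458709}{11} \approx 2.5872 \cdot 10^{6}$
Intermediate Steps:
$v{\left(O \right)} = 10 - 3 O$ ($v{\left(O \right)} = 8 - \left(-2 + 3 O\right) = 10 - 3 O$)
$J = -64$ ($J = \frac{\left(327 - 92\right) - 363}{2} = \frac{235 - 363}{2} = \frac{1}{2} \left(-128\right) = -64$)
$a{\left(y \right)} = \frac{15}{11}$ ($a{\left(y \right)} = 1 + 8 \cdot \frac{1}{22} = 1 + \frac{4}{11} = \frac{15}{11}$)
$h{\left(I \right)} = \frac{15}{11}$
$2587154 + h{\left(J \right)} = 2587154 + \frac{15}{11} = \frac{28458709}{11}$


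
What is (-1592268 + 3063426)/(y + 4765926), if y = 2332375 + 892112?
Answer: 490386/2663471 ≈ 0.18412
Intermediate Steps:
y = 3224487
(-1592268 + 3063426)/(y + 4765926) = (-1592268 + 3063426)/(3224487 + 4765926) = 1471158/7990413 = 1471158*(1/7990413) = 490386/2663471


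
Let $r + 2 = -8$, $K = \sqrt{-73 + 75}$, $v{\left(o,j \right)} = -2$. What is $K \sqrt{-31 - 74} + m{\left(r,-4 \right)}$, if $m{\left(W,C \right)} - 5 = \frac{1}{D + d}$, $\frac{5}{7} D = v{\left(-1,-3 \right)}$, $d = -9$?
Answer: $\frac{290}{59} + i \sqrt{210} \approx 4.9153 + 14.491 i$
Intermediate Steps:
$D = - \frac{14}{5}$ ($D = \frac{7}{5} \left(-2\right) = - \frac{14}{5} \approx -2.8$)
$K = \sqrt{2} \approx 1.4142$
$r = -10$ ($r = -2 - 8 = -10$)
$m{\left(W,C \right)} = \frac{290}{59}$ ($m{\left(W,C \right)} = 5 + \frac{1}{- \frac{14}{5} - 9} = 5 + \frac{1}{- \frac{59}{5}} = 5 - \frac{5}{59} = \frac{290}{59}$)
$K \sqrt{-31 - 74} + m{\left(r,-4 \right)} = \sqrt{2} \sqrt{-31 - 74} + \frac{290}{59} = \sqrt{2} \sqrt{-105} + \frac{290}{59} = \sqrt{2} i \sqrt{105} + \frac{290}{59} = i \sqrt{210} + \frac{290}{59} = \frac{290}{59} + i \sqrt{210}$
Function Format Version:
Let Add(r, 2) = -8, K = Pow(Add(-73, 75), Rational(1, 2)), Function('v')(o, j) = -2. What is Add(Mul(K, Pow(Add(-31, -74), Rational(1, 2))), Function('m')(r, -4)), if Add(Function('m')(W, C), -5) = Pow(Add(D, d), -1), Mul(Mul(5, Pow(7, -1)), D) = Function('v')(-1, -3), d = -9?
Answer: Add(Rational(290, 59), Mul(I, Pow(210, Rational(1, 2)))) ≈ Add(4.9153, Mul(14.491, I))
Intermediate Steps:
D = Rational(-14, 5) (D = Mul(Rational(7, 5), -2) = Rational(-14, 5) ≈ -2.8000)
K = Pow(2, Rational(1, 2)) ≈ 1.4142
r = -10 (r = Add(-2, -8) = -10)
Function('m')(W, C) = Rational(290, 59) (Function('m')(W, C) = Add(5, Pow(Add(Rational(-14, 5), -9), -1)) = Add(5, Pow(Rational(-59, 5), -1)) = Add(5, Rational(-5, 59)) = Rational(290, 59))
Add(Mul(K, Pow(Add(-31, -74), Rational(1, 2))), Function('m')(r, -4)) = Add(Mul(Pow(2, Rational(1, 2)), Pow(Add(-31, -74), Rational(1, 2))), Rational(290, 59)) = Add(Mul(Pow(2, Rational(1, 2)), Pow(-105, Rational(1, 2))), Rational(290, 59)) = Add(Mul(Pow(2, Rational(1, 2)), Mul(I, Pow(105, Rational(1, 2)))), Rational(290, 59)) = Add(Mul(I, Pow(210, Rational(1, 2))), Rational(290, 59)) = Add(Rational(290, 59), Mul(I, Pow(210, Rational(1, 2))))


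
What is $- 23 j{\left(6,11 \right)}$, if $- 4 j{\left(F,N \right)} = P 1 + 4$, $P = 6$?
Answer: $\frac{115}{2} \approx 57.5$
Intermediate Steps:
$j{\left(F,N \right)} = - \frac{5}{2}$ ($j{\left(F,N \right)} = - \frac{6 \cdot 1 + 4}{4} = - \frac{6 + 4}{4} = \left(- \frac{1}{4}\right) 10 = - \frac{5}{2}$)
$- 23 j{\left(6,11 \right)} = \left(-23\right) \left(- \frac{5}{2}\right) = \frac{115}{2}$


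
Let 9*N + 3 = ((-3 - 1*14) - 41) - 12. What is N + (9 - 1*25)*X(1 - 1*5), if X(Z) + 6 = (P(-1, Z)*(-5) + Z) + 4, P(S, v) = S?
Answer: 71/9 ≈ 7.8889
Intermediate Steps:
N = -73/9 (N = -⅓ + (((-3 - 1*14) - 41) - 12)/9 = -⅓ + (((-3 - 14) - 41) - 12)/9 = -⅓ + ((-17 - 41) - 12)/9 = -⅓ + (-58 - 12)/9 = -⅓ + (⅑)*(-70) = -⅓ - 70/9 = -73/9 ≈ -8.1111)
X(Z) = 3 + Z (X(Z) = -6 + ((-1*(-5) + Z) + 4) = -6 + ((5 + Z) + 4) = -6 + (9 + Z) = 3 + Z)
N + (9 - 1*25)*X(1 - 1*5) = -73/9 + (9 - 1*25)*(3 + (1 - 1*5)) = -73/9 + (9 - 25)*(3 + (1 - 5)) = -73/9 - 16*(3 - 4) = -73/9 - 16*(-1) = -73/9 + 16 = 71/9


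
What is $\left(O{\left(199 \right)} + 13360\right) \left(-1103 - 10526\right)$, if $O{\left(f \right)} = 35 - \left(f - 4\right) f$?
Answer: $295492890$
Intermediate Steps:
$O{\left(f \right)} = 35 - f \left(-4 + f\right)$ ($O{\left(f \right)} = 35 - \left(-4 + f\right) f = 35 - f \left(-4 + f\right)$)
$\left(O{\left(199 \right)} + 13360\right) \left(-1103 - 10526\right) = \left(\left(35 - 199^{2} + 4 \cdot 199\right) + 13360\right) \left(-1103 - 10526\right) = \left(\left(35 - 39601 + 796\right) + 13360\right) \left(-11629\right) = \left(-38770 + 13360\right) \left(-11629\right) = \left(-25410\right) \left(-11629\right) = 295492890$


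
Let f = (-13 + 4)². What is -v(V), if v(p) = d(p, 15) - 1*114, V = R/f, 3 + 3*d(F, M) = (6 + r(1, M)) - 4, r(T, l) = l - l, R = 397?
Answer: 343/3 ≈ 114.33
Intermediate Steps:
f = 81 (f = (-9)² = 81)
r(T, l) = 0
d(F, M) = -⅓ (d(F, M) = -1 + ((6 + 0) - 4)/3 = -1 + (6 - 4)/3 = -1 + (⅓)*2 = -1 + ⅔ = -⅓)
V = 397/81 ≈ 4.9012
v(p) = -343/3 (v(p) = -⅓ - 1*114 = -⅓ - 114 = -343/3)
-v(V) = -1*(-343/3) = 343/3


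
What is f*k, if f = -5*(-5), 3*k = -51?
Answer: -425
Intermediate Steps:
k = -17 (k = (⅓)*(-51) = -17)
f = 25
f*k = 25*(-17) = -425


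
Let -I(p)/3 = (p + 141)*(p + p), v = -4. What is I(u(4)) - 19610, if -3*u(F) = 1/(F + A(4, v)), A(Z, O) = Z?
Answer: -1879177/96 ≈ -19575.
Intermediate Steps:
u(F) = -1/(3*(4 + F)) (u(F) = -1/(3*(F + 4)) = -1/(3*(4 + F)))
I(p) = -6*p*(141 + p) (I(p) = -3*(p + 141)*(p + p) = -3*(141 + p)*2*p = -6*p*(141 + p))
I(u(4)) - 19610 = -6*(-1/(12 + 3*4))*(141 - 1/(12 + 3*4)) - 19610 = -6*(-1/(12 + 12))*(141 - 1/(12 + 12)) - 19610 = -6*(-1/24)*(141 - 1/24) - 19610 = -6*(-1/24)*3383/24 - 19610 = 3383/96 - 19610 = -1879177/96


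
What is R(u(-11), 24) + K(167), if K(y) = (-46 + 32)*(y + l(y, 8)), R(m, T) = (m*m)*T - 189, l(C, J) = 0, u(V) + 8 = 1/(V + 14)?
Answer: -3349/3 ≈ -1116.3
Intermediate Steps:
u(V) = -8 + 1/(14 + V) (u(V) = -8 + 1/(V + 14) = -8 + 1/(14 + V))
R(m, T) = -189 + T*m² (R(m, T) = m²*T - 189 = T*m² - 189 = -189 + T*m²)
K(y) = -14*y (K(y) = (-46 + 32)*(y + 0) = -14*y)
R(u(-11), 24) + K(167) = (-189 + 24*((-111 - 8*(-11))/(14 - 11))²) - 14*167 = (-189 + 24*((-111 + 88)/3)²) - 2338 = (-189 + 24*((⅓)*(-23))²) - 2338 = (-189 + 24*(-23/3)²) - 2338 = (-189 + 24*(529/9)) - 2338 = (-189 + 4232/3) - 2338 = 3665/3 - 2338 = -3349/3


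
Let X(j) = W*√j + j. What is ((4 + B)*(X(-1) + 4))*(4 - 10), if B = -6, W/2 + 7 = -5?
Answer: 36 - 288*I ≈ 36.0 - 288.0*I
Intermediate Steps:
W = -24 (W = -14 + 2*(-5) = -14 - 10 = -24)
X(j) = j - 24*√j (X(j) = -24*√j + j = j - 24*√j)
((4 + B)*(X(-1) + 4))*(4 - 10) = ((4 - 6)*((-1 - 24*I) + 4))*(4 - 10) = -2*((-1 - 24*I) + 4)*(-6) = -2*(3 - 24*I)*(-6) = (-6 + 48*I)*(-6) = 36 - 288*I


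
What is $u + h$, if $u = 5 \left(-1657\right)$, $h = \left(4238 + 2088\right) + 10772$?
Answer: $8813$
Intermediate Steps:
$h = 17098$ ($h = 6326 + 10772 = 17098$)
$u = -8285$
$u + h = -8285 + 17098 = 8813$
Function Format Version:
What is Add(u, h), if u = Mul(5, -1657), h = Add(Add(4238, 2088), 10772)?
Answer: 8813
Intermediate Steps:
h = 17098 (h = Add(6326, 10772) = 17098)
u = -8285
Add(u, h) = Add(-8285, 17098) = 8813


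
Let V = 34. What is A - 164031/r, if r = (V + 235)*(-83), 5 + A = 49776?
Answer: 1111401148/22327 ≈ 49778.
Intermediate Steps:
A = 49771 (A = -5 + 49776 = 49771)
r = -22327 (r = (34 + 235)*(-83) = 269*(-83) = -22327)
A - 164031/r = 49771 - 164031/(-22327) = 49771 - 164031*(-1)/22327 = 49771 - 1*(-164031/22327) = 49771 + 164031/22327 = 1111401148/22327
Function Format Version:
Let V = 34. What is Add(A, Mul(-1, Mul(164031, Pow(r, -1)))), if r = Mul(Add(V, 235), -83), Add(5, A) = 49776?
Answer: Rational(1111401148, 22327) ≈ 49778.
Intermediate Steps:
A = 49771 (A = Add(-5, 49776) = 49771)
r = -22327 (r = Mul(Add(34, 235), -83) = Mul(269, -83) = -22327)
Add(A, Mul(-1, Mul(164031, Pow(r, -1)))) = Add(49771, Mul(-1, Mul(164031, Pow(-22327, -1)))) = Add(49771, Mul(-1, Mul(164031, Rational(-1, 22327)))) = Add(49771, Mul(-1, Rational(-164031, 22327))) = Add(49771, Rational(164031, 22327)) = Rational(1111401148, 22327)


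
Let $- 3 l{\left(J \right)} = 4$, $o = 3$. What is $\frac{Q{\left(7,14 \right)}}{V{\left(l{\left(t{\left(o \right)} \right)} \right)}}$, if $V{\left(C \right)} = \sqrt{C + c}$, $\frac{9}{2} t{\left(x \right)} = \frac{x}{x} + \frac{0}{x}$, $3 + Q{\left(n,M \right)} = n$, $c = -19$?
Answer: $- \frac{4 i \sqrt{183}}{61} \approx - 0.88707 i$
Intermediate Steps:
$Q{\left(n,M \right)} = -3 + n$
$t{\left(x \right)} = \frac{2}{9}$ ($t{\left(x \right)} = \frac{2 \left(\frac{x}{x} + \frac{0}{x}\right)}{9} = \frac{2 \left(1 + 0\right)}{9} = \frac{2}{9} \cdot 1 = \frac{2}{9}$)
$l{\left(J \right)} = - \frac{4}{3}$ ($l{\left(J \right)} = \left(- \frac{1}{3}\right) 4 = - \frac{4}{3}$)
$V{\left(C \right)} = \sqrt{-19 + C}$ ($V{\left(C \right)} = \sqrt{C - 19} = \sqrt{-19 + C}$)
$\frac{Q{\left(7,14 \right)}}{V{\left(l{\left(t{\left(o \right)} \right)} \right)}} = \frac{-3 + 7}{\sqrt{-19 - \frac{4}{3}}} = \frac{4}{\sqrt{- \frac{61}{3}}} = \frac{4}{\frac{1}{3} i \sqrt{183}} = 4 \left(- \frac{i \sqrt{183}}{61}\right) = - \frac{4 i \sqrt{183}}{61}$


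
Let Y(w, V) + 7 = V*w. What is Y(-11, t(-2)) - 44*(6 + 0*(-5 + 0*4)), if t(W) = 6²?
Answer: -667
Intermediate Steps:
t(W) = 36
Y(w, V) = -7 + V*w
Y(-11, t(-2)) - 44*(6 + 0*(-5 + 0*4)) = (-7 + 36*(-11)) - 44*(6 + 0*(-5 + 0*4)) = (-7 - 396) - 44*(6 + 0*(-5 + 0)) = -403 - 44*(6 + 0*(-5)) = -403 - 44*(6 + 0) = -403 - 44*6 = -403 - 264 = -667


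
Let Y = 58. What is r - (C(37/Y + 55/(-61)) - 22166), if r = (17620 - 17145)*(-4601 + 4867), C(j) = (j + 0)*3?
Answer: 525452407/3538 ≈ 1.4852e+5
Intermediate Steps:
C(j) = 3*j (C(j) = j*3 = 3*j)
r = 126350 (r = 475*266 = 126350)
r - (C(37/Y + 55/(-61)) - 22166) = 126350 - (3*(37/58 + 55/(-61)) - 22166) = 126350 - (3*(37*(1/58) + 55*(-1/61)) - 22166) = 126350 - (3*(37/58 - 55/61) - 22166) = 126350 - (3*(-933/3538) - 22166) = 126350 - (-2799/3538 - 22166) = 126350 - 1*(-78426107/3538) = 126350 + 78426107/3538 = 525452407/3538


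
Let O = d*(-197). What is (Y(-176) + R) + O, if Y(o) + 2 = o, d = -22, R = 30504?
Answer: 34660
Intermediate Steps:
Y(o) = -2 + o
O = 4334 (O = -22*(-197) = 4334)
(Y(-176) + R) + O = ((-2 - 176) + 30504) + 4334 = (-178 + 30504) + 4334 = 30326 + 4334 = 34660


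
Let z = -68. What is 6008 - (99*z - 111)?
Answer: 12851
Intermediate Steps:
6008 - (99*z - 111) = 6008 - (99*(-68) - 111) = 6008 - (-6732 - 111) = 6008 - 1*(-6843) = 6008 + 6843 = 12851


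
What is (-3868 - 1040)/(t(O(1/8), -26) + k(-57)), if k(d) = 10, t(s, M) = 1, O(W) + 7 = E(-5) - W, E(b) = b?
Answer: -4908/11 ≈ -446.18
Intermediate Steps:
O(W) = -12 - W (O(W) = -7 + (-5 - W) = -12 - W)
(-3868 - 1040)/(t(O(1/8), -26) + k(-57)) = (-3868 - 1040)/(1 + 10) = -4908/11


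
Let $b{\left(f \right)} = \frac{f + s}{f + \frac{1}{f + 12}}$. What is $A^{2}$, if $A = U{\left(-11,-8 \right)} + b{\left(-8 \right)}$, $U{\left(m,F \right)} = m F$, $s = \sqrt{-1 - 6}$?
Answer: $\frac{7617488}{961} - \frac{22080 i \sqrt{7}}{961} \approx 7926.6 - 60.789 i$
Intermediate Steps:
$s = i \sqrt{7}$ ($s = \sqrt{-7} = i \sqrt{7} \approx 2.6458 i$)
$b{\left(f \right)} = \frac{f + i \sqrt{7}}{f + \frac{1}{12 + f}}$ ($b{\left(f \right)} = \frac{f + i \sqrt{7}}{f + \frac{1}{f + 12}} = \frac{f + i \sqrt{7}}{f + \frac{1}{12 + f}}$)
$U{\left(m,F \right)} = F m$
$A = \frac{2760}{31} - \frac{4 i \sqrt{7}}{31}$ ($A = \left(-8\right) \left(-11\right) + \frac{\left(-8\right)^{2} + 12 \left(-8\right) + 12 i \sqrt{7} + i \left(-8\right) \sqrt{7}}{1 + \left(-8\right)^{2} + 12 \left(-8\right)} = 88 + \frac{64 - 96 + 12 i \sqrt{7} - 8 i \sqrt{7}}{1 + 64 - 96} = 88 + \frac{-32 + 4 i \sqrt{7}}{-31} = 88 - \frac{-32 + 4 i \sqrt{7}}{31} = 88 + \left(\frac{32}{31} - \frac{4 i \sqrt{7}}{31}\right) = \frac{2760}{31} - \frac{4 i \sqrt{7}}{31} \approx 89.032 - 0.34139 i$)
$A^{2} = \left(\frac{2760}{31} - \frac{4 i \sqrt{7}}{31}\right)^{2}$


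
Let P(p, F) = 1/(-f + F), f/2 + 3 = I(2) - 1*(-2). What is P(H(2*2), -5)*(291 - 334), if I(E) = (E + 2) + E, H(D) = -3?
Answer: 43/15 ≈ 2.8667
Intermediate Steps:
I(E) = 2 + 2*E (I(E) = (2 + E) + E = 2 + 2*E)
f = 10 (f = -6 + 2*((2 + 2*2) - 1*(-2)) = -6 + 2*((2 + 4) + 2) = -6 + 2*(6 + 2) = -6 + 2*8 = -6 + 16 = 10)
P(p, F) = 1/(-10 + F) (P(p, F) = 1/(-1*10 + F) = 1/(-10 + F))
P(H(2*2), -5)*(291 - 334) = (291 - 334)/(-10 - 5) = -43/(-15) = -1/15*(-43) = 43/15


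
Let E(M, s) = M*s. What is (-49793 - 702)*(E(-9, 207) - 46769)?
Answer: 2455672840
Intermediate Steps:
(-49793 - 702)*(E(-9, 207) - 46769) = (-49793 - 702)*(-9*207 - 46769) = -50495*(-1863 - 46769) = -50495*(-48632) = 2455672840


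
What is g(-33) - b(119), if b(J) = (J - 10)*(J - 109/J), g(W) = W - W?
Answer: -1531668/119 ≈ -12871.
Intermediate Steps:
g(W) = 0
b(J) = (-10 + J)*(J - 109/J)
g(-33) - b(119) = 0 - (-109 + 119**2 - 10*119 + 1090/119) = 0 - (-109 + 14161 - 1190 + 1090*(1/119)) = 0 - (-109 + 14161 - 1190 + 1090/119) = 0 - 1*1531668/119 = 0 - 1531668/119 = -1531668/119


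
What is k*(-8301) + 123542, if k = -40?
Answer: 455582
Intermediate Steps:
k*(-8301) + 123542 = -40*(-8301) + 123542 = 332040 + 123542 = 455582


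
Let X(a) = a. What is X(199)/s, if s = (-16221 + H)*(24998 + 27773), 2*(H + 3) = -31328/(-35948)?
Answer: -162583/699461240692 ≈ -2.3244e-7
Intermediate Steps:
H = -2095/817 (H = -3 + (-31328/(-35948))/2 = -3 + (-31328*(-1/35948))/2 = -3 + (½)*(712/817) = -3 + 356/817 = -2095/817 ≈ -2.5643)
s = -699461240692/817 (s = (-16221 - 2095/817)*(24998 + 27773) = -13254652/817*52771 = -699461240692/817 ≈ -8.5613e+8)
X(199)/s = 199/(-699461240692/817) = 199*(-817/699461240692) = -162583/699461240692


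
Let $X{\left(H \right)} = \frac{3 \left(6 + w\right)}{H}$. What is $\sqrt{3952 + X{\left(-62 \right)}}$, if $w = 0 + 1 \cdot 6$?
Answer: $\frac{\sqrt{3797314}}{31} \approx 62.86$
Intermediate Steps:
$w = 6$ ($w = 0 + 6 = 6$)
$X{\left(H \right)} = \frac{36}{H}$ ($X{\left(H \right)} = \frac{3 \left(6 + 6\right)}{H} = \frac{3 \cdot 12}{H} = \frac{36}{H}$)
$\sqrt{3952 + X{\left(-62 \right)}} = \sqrt{3952 + \frac{36}{-62}} = \sqrt{3952 + 36 \left(- \frac{1}{62}\right)} = \sqrt{3952 - \frac{18}{31}} = \sqrt{\frac{122494}{31}} = \frac{\sqrt{3797314}}{31}$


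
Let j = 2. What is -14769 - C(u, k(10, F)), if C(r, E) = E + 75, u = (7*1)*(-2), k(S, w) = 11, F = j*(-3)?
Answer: -14855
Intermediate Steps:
F = -6 (F = 2*(-3) = -6)
u = -14 (u = 7*(-2) = -14)
C(r, E) = 75 + E
-14769 - C(u, k(10, F)) = -14769 - (75 + 11) = -14769 - 1*86 = -14769 - 86 = -14855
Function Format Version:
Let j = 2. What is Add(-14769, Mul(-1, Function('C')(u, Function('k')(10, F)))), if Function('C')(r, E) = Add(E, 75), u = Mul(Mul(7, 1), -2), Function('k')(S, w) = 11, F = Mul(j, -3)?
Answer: -14855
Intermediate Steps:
F = -6 (F = Mul(2, -3) = -6)
u = -14 (u = Mul(7, -2) = -14)
Function('C')(r, E) = Add(75, E)
Add(-14769, Mul(-1, Function('C')(u, Function('k')(10, F)))) = Add(-14769, Mul(-1, Add(75, 11))) = Add(-14769, Mul(-1, 86)) = Add(-14769, -86) = -14855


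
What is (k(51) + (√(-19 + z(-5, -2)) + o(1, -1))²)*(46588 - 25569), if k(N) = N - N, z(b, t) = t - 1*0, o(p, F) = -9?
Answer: 1261140 - 378342*I*√21 ≈ 1.2611e+6 - 1.7338e+6*I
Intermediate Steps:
z(b, t) = t (z(b, t) = t + 0 = t)
k(N) = 0
(k(51) + (√(-19 + z(-5, -2)) + o(1, -1))²)*(46588 - 25569) = (0 + (√(-19 - 2) - 9)²)*(46588 - 25569) = (0 + (√(-21) - 9)²)*21019 = (0 + (I*√21 - 9)²)*21019 = (0 + (-9 + I*√21)²)*21019 = (-9 + I*√21)²*21019 = 21019*(-9 + I*√21)²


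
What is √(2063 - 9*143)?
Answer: 2*√194 ≈ 27.857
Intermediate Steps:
√(2063 - 9*143) = √(2063 - 1287) = √776 = 2*√194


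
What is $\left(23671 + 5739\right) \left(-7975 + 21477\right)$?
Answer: $397093820$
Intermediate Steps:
$\left(23671 + 5739\right) \left(-7975 + 21477\right) = 29410 \cdot 13502 = 397093820$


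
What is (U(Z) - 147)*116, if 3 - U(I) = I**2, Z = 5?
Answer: -19604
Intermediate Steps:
U(I) = 3 - I**2
(U(Z) - 147)*116 = ((3 - 1*5**2) - 147)*116 = ((3 - 1*25) - 147)*116 = ((3 - 25) - 147)*116 = (-22 - 147)*116 = -169*116 = -19604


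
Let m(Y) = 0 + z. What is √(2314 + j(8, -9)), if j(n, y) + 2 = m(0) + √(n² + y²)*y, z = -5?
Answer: √(2307 - 9*√145) ≈ 46.890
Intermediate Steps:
m(Y) = -5 (m(Y) = 0 - 5 = -5)
j(n, y) = -7 + y*√(n² + y²) (j(n, y) = -2 + (-5 + √(n² + y²)*y) = -2 + (-5 + y*√(n² + y²)) = -7 + y*√(n² + y²))
√(2314 + j(8, -9)) = √(2314 + (-7 - 9*√(8² + (-9)²))) = √(2314 + (-7 - 9*√(64 + 81))) = √(2314 + (-7 - 9*√145)) = √(2307 - 9*√145)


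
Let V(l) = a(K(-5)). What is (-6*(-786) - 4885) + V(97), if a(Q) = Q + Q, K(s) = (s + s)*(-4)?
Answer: -89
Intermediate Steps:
K(s) = -8*s (K(s) = (2*s)*(-4) = -8*s)
a(Q) = 2*Q
V(l) = 80 (V(l) = 2*(-8*(-5)) = 2*40 = 80)
(-6*(-786) - 4885) + V(97) = (-6*(-786) - 4885) + 80 = (4716 - 4885) + 80 = -169 + 80 = -89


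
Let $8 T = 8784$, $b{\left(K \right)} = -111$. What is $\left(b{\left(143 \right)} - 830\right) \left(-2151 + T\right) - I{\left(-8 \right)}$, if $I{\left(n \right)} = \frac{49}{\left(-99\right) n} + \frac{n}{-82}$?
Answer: $\frac{32175622879}{32472} \approx 9.9087 \cdot 10^{5}$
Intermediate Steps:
$T = 1098$ ($T = \frac{1}{8} \cdot 8784 = 1098$)
$I{\left(n \right)} = - \frac{49}{99 n} - \frac{n}{82}$ ($I{\left(n \right)} = 49 \left(- \frac{1}{99 n}\right) + n \left(- \frac{1}{82}\right) = - \frac{49}{99 n} - \frac{n}{82}$)
$\left(b{\left(143 \right)} - 830\right) \left(-2151 + T\right) - I{\left(-8 \right)} = \left(-111 - 830\right) \left(-2151 + 1098\right) - \left(- \frac{49}{99 \left(-8\right)} - - \frac{4}{41}\right) = \left(-941\right) \left(-1053\right) - \left(\left(- \frac{49}{99}\right) \left(- \frac{1}{8}\right) + \frac{4}{41}\right) = 990873 - \left(\frac{49}{792} + \frac{4}{41}\right) = 990873 - \frac{5177}{32472} = \frac{32175622879}{32472}$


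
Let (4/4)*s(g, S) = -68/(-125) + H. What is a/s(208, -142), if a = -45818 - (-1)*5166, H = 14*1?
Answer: -2540750/909 ≈ -2795.1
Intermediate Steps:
H = 14
s(g, S) = 1818/125 (s(g, S) = -68/(-125) + 14 = -68*(-1/125) + 14 = 68/125 + 14 = 1818/125)
a = -40652 (a = -45818 - 1*(-5166) = -45818 + 5166 = -40652)
a/s(208, -142) = -40652/1818/125 = -40652*125/1818 = -2540750/909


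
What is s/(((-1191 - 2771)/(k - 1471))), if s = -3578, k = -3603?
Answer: -9077386/1981 ≈ -4582.2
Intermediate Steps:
s/(((-1191 - 2771)/(k - 1471))) = -3578*(-3603 - 1471)/(-1191 - 2771) = -3578/((-3962/(-5074))) = -3578/((-3962*(-1/5074))) = -3578/1981/2537 = -3578*2537/1981 = -9077386/1981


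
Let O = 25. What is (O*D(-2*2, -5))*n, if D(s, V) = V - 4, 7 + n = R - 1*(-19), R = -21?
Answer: 2025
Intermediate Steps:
n = -9 (n = -7 + (-21 - 1*(-19)) = -7 + (-21 + 19) = -7 - 2 = -9)
D(s, V) = -4 + V
(O*D(-2*2, -5))*n = (25*(-4 - 5))*(-9) = (25*(-9))*(-9) = -225*(-9) = 2025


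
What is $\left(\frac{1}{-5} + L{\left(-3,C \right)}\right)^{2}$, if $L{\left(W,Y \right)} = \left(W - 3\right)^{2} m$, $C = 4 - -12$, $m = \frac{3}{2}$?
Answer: $\frac{72361}{25} \approx 2894.4$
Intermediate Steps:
$m = \frac{3}{2}$ ($m = 3 \cdot \frac{1}{2} = \frac{3}{2} \approx 1.5$)
$C = 16$ ($C = 4 + 12 = 16$)
$L{\left(W,Y \right)} = \frac{3 \left(-3 + W\right)^{2}}{2}$ ($L{\left(W,Y \right)} = \left(W - 3\right)^{2} \cdot \frac{3}{2} = \left(-3 + W\right)^{2} \cdot \frac{3}{2} = \frac{3 \left(-3 + W\right)^{2}}{2}$)
$\left(\frac{1}{-5} + L{\left(-3,C \right)}\right)^{2} = \left(\frac{1}{-5} + \frac{3 \left(-3 - 3\right)^{2}}{2}\right)^{2} = \left(- \frac{1}{5} + \frac{3 \left(-6\right)^{2}}{2}\right)^{2} = \left(- \frac{1}{5} + \frac{3}{2} \cdot 36\right)^{2} = \left(- \frac{1}{5} + 54\right)^{2} = \left(\frac{269}{5}\right)^{2} = \frac{72361}{25}$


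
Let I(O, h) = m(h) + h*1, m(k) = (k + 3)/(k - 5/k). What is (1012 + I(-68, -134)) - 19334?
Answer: -331286102/17951 ≈ -18455.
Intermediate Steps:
m(k) = (3 + k)/(k - 5/k)
I(O, h) = h + h*(3 + h)/(-5 + h**2) (I(O, h) = h*(3 + h)/(-5 + h**2) + h*1 = h*(3 + h)/(-5 + h**2) + h = h + h*(3 + h)/(-5 + h**2))
(1012 + I(-68, -134)) - 19334 = (1012 - 134*(-2 - 134 + (-134)**2)/(-5 + (-134)**2)) - 19334 = (1012 - 134*(-2 - 134 + 17956)/(-5 + 17956)) - 19334 = (1012 - 134*17820/17951) - 19334 = (1012 - 134*1/17951*17820) - 19334 = (1012 - 2387880/17951) - 19334 = 15778532/17951 - 19334 = -331286102/17951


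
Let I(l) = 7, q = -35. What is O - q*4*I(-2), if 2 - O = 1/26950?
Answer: 26464899/26950 ≈ 982.00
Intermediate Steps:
O = 53899/26950 (O = 2 - 1/26950 = 53899/26950 ≈ 2.0000)
O - q*4*I(-2) = 53899/26950 - (-35*4)*7 = 53899/26950 - (-140)*7 = 53899/26950 - 1*(-980) = 53899/26950 + 980 = 26464899/26950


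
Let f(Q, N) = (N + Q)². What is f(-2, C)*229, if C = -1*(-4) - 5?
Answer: 2061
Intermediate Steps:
C = -1 (C = 4 - 5 = -1)
f(-2, C)*229 = (-1 - 2)²*229 = (-3)²*229 = 9*229 = 2061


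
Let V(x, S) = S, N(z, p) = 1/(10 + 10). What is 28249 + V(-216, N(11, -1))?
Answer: 564981/20 ≈ 28249.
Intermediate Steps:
N(z, p) = 1/20
28249 + V(-216, N(11, -1)) = 28249 + 1/20 = 564981/20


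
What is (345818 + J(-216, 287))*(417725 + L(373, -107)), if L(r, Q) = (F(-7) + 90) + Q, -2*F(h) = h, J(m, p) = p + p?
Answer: 144691921908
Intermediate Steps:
J(m, p) = 2*p
F(h) = -h/2
L(r, Q) = 187/2 + Q (L(r, Q) = (-1/2*(-7) + 90) + Q = (7/2 + 90) + Q = 187/2 + Q)
(345818 + J(-216, 287))*(417725 + L(373, -107)) = (345818 + 2*287)*(417725 + (187/2 - 107)) = (345818 + 574)*(417725 - 27/2) = 346392*(835423/2) = 144691921908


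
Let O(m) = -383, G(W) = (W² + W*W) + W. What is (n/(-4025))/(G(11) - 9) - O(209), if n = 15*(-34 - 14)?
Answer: 18807251/49105 ≈ 383.00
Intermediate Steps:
G(W) = W + 2*W² (G(W) = (W² + W²) + W = 2*W² + W = W + 2*W²)
n = -720 (n = 15*(-48) = -720)
(n/(-4025))/(G(11) - 9) - O(209) = (-720/(-4025))/(11*(1 + 2*11) - 9) - 1*(-383) = (-720*(-1/4025))/(11*(1 + 22) - 9) + 383 = 144/(805*(11*23 - 9)) + 383 = 144/(805*(253 - 9)) + 383 = (144/805)/244 + 383 = (144/805)*(1/244) + 383 = 36/49105 + 383 = 18807251/49105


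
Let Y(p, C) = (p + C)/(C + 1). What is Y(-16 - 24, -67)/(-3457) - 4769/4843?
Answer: -1088622779/1104988566 ≈ -0.98519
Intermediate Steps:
Y(p, C) = (C + p)/(1 + C)
Y(-16 - 24, -67)/(-3457) - 4769/4843 = ((-67 + (-16 - 24))/(1 - 67))/(-3457) - 4769/4843 = ((-67 - 40)/(-66))*(-1/3457) - 4769*1/4843 = -1/66*(-107)*(-1/3457) - 4769/4843 = (107/66)*(-1/3457) - 4769/4843 = -107/228162 - 4769/4843 = -1088622779/1104988566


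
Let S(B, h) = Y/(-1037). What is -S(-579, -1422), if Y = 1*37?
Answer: 37/1037 ≈ 0.035680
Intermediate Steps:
Y = 37
S(B, h) = -37/1037 (S(B, h) = 37/(-1037) = 37*(-1/1037) = -37/1037)
-S(-579, -1422) = -1*(-37/1037) = 37/1037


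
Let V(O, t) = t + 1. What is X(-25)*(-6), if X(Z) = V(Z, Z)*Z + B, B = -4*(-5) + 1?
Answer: -3726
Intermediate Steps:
V(O, t) = 1 + t
B = 21 (B = 20 + 1 = 21)
X(Z) = 21 + Z*(1 + Z) (X(Z) = (1 + Z)*Z + 21 = Z*(1 + Z) + 21 = 21 + Z*(1 + Z))
X(-25)*(-6) = (21 - 25*(1 - 25))*(-6) = (21 - 25*(-24))*(-6) = (21 + 600)*(-6) = 621*(-6) = -3726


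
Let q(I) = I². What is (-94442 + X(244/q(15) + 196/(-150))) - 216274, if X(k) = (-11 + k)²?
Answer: -25157795/81 ≈ -3.1059e+5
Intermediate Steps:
(-94442 + X(244/q(15) + 196/(-150))) - 216274 = (-94442 + (-11 + (244/(15²) + 196/(-150)))²) - 216274 = (-94442 + (-11 + (244/225 + 196*(-1/150)))²) - 216274 = (-94442 + (-11 + (244*(1/225) - 98/75))²) - 216274 = (-94442 + (-11 + (244/225 - 98/75))²) - 216274 = (-94442 + (-11 - 2/9)²) - 216274 = (-94442 + (-101/9)²) - 216274 = (-94442 + 10201/81) - 216274 = -7639601/81 - 216274 = -25157795/81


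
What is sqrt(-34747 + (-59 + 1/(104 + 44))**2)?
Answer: I*sqrt(684867927)/148 ≈ 176.82*I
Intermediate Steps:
sqrt(-34747 + (-59 + 1/(104 + 44))**2) = sqrt(-34747 + (-59 + 1/148)**2) = sqrt(-34747 + (-8731/148)**2) = sqrt(-34747 + 76230361/21904) = sqrt(-684867927/21904) = I*sqrt(684867927)/148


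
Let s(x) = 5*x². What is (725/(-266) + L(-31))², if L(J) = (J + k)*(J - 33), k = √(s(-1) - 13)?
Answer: 275430493753/70756 - 67458432*I*√2/133 ≈ 3.8927e+6 - 7.173e+5*I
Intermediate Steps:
k = 2*I*√2 (k = √(5*(-1)² - 13) = √(5*1 - 13) = √(5 - 13) = √(-8) = 2*I*√2 ≈ 2.8284*I)
L(J) = (-33 + J)*(J + 2*I*√2) (L(J) = (J + 2*I*√2)*(J - 33) = (J + 2*I*√2)*(-33 + J) = (-33 + J)*(J + 2*I*√2))
(725/(-266) + L(-31))² = (725/(-266) + ((-31)² - 33*(-31) - 66*I*√2 + 2*I*(-31)*√2))² = (725*(-1/266) + (961 + 1023 - 66*I*√2 - 62*I*√2))² = (-725/266 + (1984 - 128*I*√2))² = (527019/266 - 128*I*√2)²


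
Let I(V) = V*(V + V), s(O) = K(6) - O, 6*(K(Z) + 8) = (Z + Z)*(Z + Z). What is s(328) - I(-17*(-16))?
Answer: -148280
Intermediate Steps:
K(Z) = -8 + 2*Z²/3 (K(Z) = -8 + ((Z + Z)*(Z + Z))/6 = -8 + ((2*Z)*(2*Z))/6 = -8 + (4*Z²)/6 = -8 + 2*Z²/3)
s(O) = 16 - O (s(O) = (-8 + (⅔)*6²) - O = (-8 + (⅔)*36) - O = (-8 + 24) - O = 16 - O)
I(V) = 2*V² (I(V) = V*(2*V) = 2*V²)
s(328) - I(-17*(-16)) = (16 - 1*328) - 2*(-17*(-16))² = (16 - 328) - 2*272² = -312 - 2*73984 = -312 - 1*147968 = -312 - 147968 = -148280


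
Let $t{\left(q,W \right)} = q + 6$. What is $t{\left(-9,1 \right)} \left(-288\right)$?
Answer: $864$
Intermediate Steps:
$t{\left(q,W \right)} = 6 + q$
$t{\left(-9,1 \right)} \left(-288\right) = \left(6 - 9\right) \left(-288\right) = \left(-3\right) \left(-288\right) = 864$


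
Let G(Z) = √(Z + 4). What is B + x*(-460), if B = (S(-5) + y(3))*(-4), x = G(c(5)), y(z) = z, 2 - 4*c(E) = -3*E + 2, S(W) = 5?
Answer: -32 - 230*√31 ≈ -1312.6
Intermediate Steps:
c(E) = 3*E/4 (c(E) = ½ - (-3*E + 2)/4 = ½ - (2 - 3*E)/4 = ½ + (-½ + 3*E/4) = 3*E/4)
G(Z) = √(4 + Z)
x = √31/2 (x = √(4 + (¾)*5) = √(4 + 15/4) = √(31/4) = √31/2 ≈ 2.7839)
B = -32 (B = (5 + 3)*(-4) = 8*(-4) = -32)
B + x*(-460) = -32 + (√31/2)*(-460) = -32 - 230*√31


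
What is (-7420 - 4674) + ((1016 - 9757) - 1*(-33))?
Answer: -20802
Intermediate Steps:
(-7420 - 4674) + ((1016 - 9757) - 1*(-33)) = -12094 + (-8741 + 33) = -12094 - 8708 = -20802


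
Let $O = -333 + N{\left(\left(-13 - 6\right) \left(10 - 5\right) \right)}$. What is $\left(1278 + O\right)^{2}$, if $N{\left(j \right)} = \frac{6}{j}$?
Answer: $\frac{8058473361}{9025} \approx 8.9291 \cdot 10^{5}$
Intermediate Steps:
$O = - \frac{31641}{95}$ ($O = -333 + \frac{6}{\left(-13 - 6\right) \left(10 - 5\right)} = -333 + \frac{6}{\left(-19\right) 5} = -333 + \frac{6}{-95} = -333 + 6 \left(- \frac{1}{95}\right) = -333 - \frac{6}{95} = - \frac{31641}{95} \approx -333.06$)
$\left(1278 + O\right)^{2} = \left(1278 - \frac{31641}{95}\right)^{2} = \left(\frac{89769}{95}\right)^{2} = \frac{8058473361}{9025}$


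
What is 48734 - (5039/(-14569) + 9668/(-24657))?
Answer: 17506874313137/359227833 ≈ 48735.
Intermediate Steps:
48734 - (5039/(-14569) + 9668/(-24657)) = 48734 - (5039*(-1/14569) + 9668*(-1/24657)) = 48734 - (-5039/14569 - 9668/24657) = 48734 - 1*(-265099715/359227833) = 48734 + 265099715/359227833 = 17506874313137/359227833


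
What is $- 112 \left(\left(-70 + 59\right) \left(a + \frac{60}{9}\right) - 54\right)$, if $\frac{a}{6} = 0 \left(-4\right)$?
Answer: $\frac{42784}{3} \approx 14261.0$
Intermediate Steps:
$a = 0$ ($a = 6 \cdot 0 \left(-4\right) = 6 \cdot 0 = 0$)
$- 112 \left(\left(-70 + 59\right) \left(a + \frac{60}{9}\right) - 54\right) = - 112 \left(\left(-70 + 59\right) \left(0 + \frac{60}{9}\right) - 54\right) = - 112 \left(- 11 \left(0 + 60 \cdot \frac{1}{9}\right) - 54\right) = - 112 \left(- 11 \left(0 + \frac{20}{3}\right) - 54\right) = - 112 \left(\left(-11\right) \frac{20}{3} - 54\right) = - 112 \left(- \frac{220}{3} - 54\right) = \left(-112\right) \left(- \frac{382}{3}\right) = \frac{42784}{3}$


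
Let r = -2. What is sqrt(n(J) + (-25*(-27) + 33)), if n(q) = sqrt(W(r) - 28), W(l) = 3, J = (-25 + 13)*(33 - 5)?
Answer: sqrt(708 + 5*I) ≈ 26.608 + 0.09396*I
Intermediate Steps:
J = -336 (J = -12*28 = -336)
n(q) = 5*I (n(q) = sqrt(3 - 28) = sqrt(-25) = 5*I)
sqrt(n(J) + (-25*(-27) + 33)) = sqrt(5*I + (-25*(-27) + 33)) = sqrt(5*I + (675 + 33)) = sqrt(5*I + 708) = sqrt(708 + 5*I)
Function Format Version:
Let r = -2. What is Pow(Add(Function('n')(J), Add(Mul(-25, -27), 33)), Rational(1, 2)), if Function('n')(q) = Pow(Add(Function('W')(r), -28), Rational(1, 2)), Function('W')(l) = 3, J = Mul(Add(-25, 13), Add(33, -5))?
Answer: Pow(Add(708, Mul(5, I)), Rational(1, 2)) ≈ Add(26.608, Mul(0.09396, I))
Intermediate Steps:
J = -336 (J = Mul(-12, 28) = -336)
Function('n')(q) = Mul(5, I) (Function('n')(q) = Pow(Add(3, -28), Rational(1, 2)) = Pow(-25, Rational(1, 2)) = Mul(5, I))
Pow(Add(Function('n')(J), Add(Mul(-25, -27), 33)), Rational(1, 2)) = Pow(Add(Mul(5, I), Add(Mul(-25, -27), 33)), Rational(1, 2)) = Pow(Add(Mul(5, I), Add(675, 33)), Rational(1, 2)) = Pow(Add(Mul(5, I), 708), Rational(1, 2)) = Pow(Add(708, Mul(5, I)), Rational(1, 2))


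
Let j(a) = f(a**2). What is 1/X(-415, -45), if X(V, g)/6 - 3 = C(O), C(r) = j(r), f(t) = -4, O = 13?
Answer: -1/6 ≈ -0.16667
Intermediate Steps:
j(a) = -4
C(r) = -4
X(V, g) = -6 (X(V, g) = 18 + 6*(-4) = 18 - 24 = -6)
1/X(-415, -45) = 1/(-6) = -1/6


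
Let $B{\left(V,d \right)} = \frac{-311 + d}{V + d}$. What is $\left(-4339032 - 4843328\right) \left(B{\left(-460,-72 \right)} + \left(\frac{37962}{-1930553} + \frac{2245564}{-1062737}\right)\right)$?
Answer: $\frac{3539774725525543113510}{272872123773613} \approx 1.2972 \cdot 10^{7}$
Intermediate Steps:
$B{\left(V,d \right)} = \frac{-311 + d}{V + d}$
$\left(-4339032 - 4843328\right) \left(B{\left(-460,-72 \right)} + \left(\frac{37962}{-1930553} + \frac{2245564}{-1062737}\right)\right) = \left(-4339032 - 4843328\right) \left(\frac{-311 - 72}{-460 - 72} + \left(\frac{37962}{-1930553} + \frac{2245564}{-1062737}\right)\right) = - 9182360 \left(\frac{1}{-532} \left(-383\right) + \left(37962 \left(- \frac{1}{1930553}\right) + 2245564 \left(- \frac{1}{1062737}\right)\right)\right) = - 9182360 \left(\left(- \frac{1}{532}\right) \left(-383\right) - \frac{4375523938886}{2051670103561}\right) = - 9182360 \left(\frac{383}{532} - \frac{4375523938886}{2051670103561}\right) = \left(-9182360\right) \left(- \frac{1541989085823489}{1091488495094452}\right) = \frac{3539774725525543113510}{272872123773613}$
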